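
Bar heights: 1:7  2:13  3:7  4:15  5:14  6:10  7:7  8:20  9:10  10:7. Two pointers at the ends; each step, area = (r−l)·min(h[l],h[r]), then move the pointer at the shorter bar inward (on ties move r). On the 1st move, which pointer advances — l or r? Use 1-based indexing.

r

l=1 r=10: min(7,7)*9=63 best=63 *, r--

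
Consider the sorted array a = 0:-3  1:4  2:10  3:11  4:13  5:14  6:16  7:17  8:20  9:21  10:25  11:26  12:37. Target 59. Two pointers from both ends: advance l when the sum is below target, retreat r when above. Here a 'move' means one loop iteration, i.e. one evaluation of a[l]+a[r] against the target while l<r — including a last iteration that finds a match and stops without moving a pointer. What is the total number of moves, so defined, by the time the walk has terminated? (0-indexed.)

12 moves

[0,12] -3+37=34 <59 → l++
[1,12] 4+37=41 <59 → l++
[2,12] 10+37=47 <59 → l++
[3,12] 11+37=48 <59 → l++
[4,12] 13+37=50 <59 → l++
[5,12] 14+37=51 <59 → l++
[6,12] 16+37=53 <59 → l++
[7,12] 17+37=54 <59 → l++
[8,12] 20+37=57 <59 → l++
[9,12] 21+37=58 <59 → l++
[10,12] 25+37=62 >59 → r--
[10,11] 25+26=51 <59 → l++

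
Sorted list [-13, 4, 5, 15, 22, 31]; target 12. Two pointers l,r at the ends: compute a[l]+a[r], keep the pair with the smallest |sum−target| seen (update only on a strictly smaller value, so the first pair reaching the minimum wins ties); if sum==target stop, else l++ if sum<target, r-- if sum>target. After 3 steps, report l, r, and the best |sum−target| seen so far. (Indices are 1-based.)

l=1 r=6: -13+31=18 d=6 *, r--
l=1 r=5: -13+22=9 d=3 *, l++
l=2 r=5: 4+22=26 d=14, r--

l=2, r=4, best |Δ|=3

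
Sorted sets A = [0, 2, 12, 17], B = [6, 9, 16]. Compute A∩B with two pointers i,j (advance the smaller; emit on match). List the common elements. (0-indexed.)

[i=0,j=0] 0<6 → i++
[i=1,j=0] 2<6 → i++
[i=2,j=0] 12>6 → j++
[i=2,j=1] 12>9 → j++
[i=2,j=2] 12<16 → i++
[i=3,j=2] 17>16 → j++

intersection = []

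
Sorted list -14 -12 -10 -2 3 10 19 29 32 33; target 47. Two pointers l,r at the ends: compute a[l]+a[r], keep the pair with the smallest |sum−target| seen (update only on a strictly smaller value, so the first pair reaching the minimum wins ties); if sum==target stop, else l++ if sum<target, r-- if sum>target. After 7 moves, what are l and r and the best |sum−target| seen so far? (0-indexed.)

l=6, r=8, best |Δ|=4

[0,9] -14+33=19 d=28 * → l++
[1,9] -12+33=21 d=26 * → l++
[2,9] -10+33=23 d=24 * → l++
[3,9] -2+33=31 d=16 * → l++
[4,9] 3+33=36 d=11 * → l++
[5,9] 10+33=43 d=4 * → l++
[6,9] 19+33=52 d=5 → r--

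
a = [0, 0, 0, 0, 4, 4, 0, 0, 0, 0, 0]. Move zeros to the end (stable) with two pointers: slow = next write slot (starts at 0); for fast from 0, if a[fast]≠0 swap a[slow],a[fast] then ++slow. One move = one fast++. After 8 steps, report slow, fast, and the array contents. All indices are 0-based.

slow=2, fast=8, a=[4, 4, 0, 0, 0, 0, 0, 0, 0, 0, 0]

slow=0 fast=0: a[fast]=0, fast++
slow=0 fast=1: a[fast]=0, fast++
slow=0 fast=2: a[fast]=0, fast++
slow=0 fast=3: a[fast]=0, fast++
slow=0 fast=4: a[fast]=4≠0 swap→a[0]=4, slow++,fast++
slow=1 fast=5: a[fast]=4≠0 swap→a[1]=4, slow++,fast++
slow=2 fast=6: a[fast]=0, fast++
slow=2 fast=7: a[fast]=0, fast++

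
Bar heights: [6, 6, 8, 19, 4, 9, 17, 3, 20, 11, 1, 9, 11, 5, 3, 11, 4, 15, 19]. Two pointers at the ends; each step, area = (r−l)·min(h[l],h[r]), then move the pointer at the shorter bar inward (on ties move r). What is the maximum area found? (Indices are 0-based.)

max area = 285

l=0 r=18: min(6,19)*18=108 best=108 *, l++
l=1 r=18: min(6,19)*17=102 best=108, l++
l=2 r=18: min(8,19)*16=128 best=128 *, l++
l=3 r=18: min(19,19)*15=285 best=285 *, r--
l=3 r=17: min(19,15)*14=210 best=285, r--
l=3 r=16: min(19,4)*13=52 best=285, r--
l=3 r=15: min(19,11)*12=132 best=285, r--
l=3 r=14: min(19,3)*11=33 best=285, r--
l=3 r=13: min(19,5)*10=50 best=285, r--
l=3 r=12: min(19,11)*9=99 best=285, r--
l=3 r=11: min(19,9)*8=72 best=285, r--
l=3 r=10: min(19,1)*7=7 best=285, r--
l=3 r=9: min(19,11)*6=66 best=285, r--
l=3 r=8: min(19,20)*5=95 best=285, l++
l=4 r=8: min(4,20)*4=16 best=285, l++
l=5 r=8: min(9,20)*3=27 best=285, l++
l=6 r=8: min(17,20)*2=34 best=285, l++
l=7 r=8: min(3,20)*1=3 best=285, l++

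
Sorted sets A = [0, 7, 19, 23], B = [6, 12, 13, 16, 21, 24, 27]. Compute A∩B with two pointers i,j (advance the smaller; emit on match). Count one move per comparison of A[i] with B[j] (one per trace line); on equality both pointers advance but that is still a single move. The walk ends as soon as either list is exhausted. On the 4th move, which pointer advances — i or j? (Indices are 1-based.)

j

i=1 j=1: 0<6, i++
i=2 j=1: 7>6, j++
i=2 j=2: 7<12, i++
i=3 j=2: 19>12, j++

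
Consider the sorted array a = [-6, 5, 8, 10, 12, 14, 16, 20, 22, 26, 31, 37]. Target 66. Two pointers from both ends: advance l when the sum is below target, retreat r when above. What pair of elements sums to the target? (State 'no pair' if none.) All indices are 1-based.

no pair

l=1 r=12: -6+37=31 <66, l++
l=2 r=12: 5+37=42 <66, l++
l=3 r=12: 8+37=45 <66, l++
l=4 r=12: 10+37=47 <66, l++
l=5 r=12: 12+37=49 <66, l++
l=6 r=12: 14+37=51 <66, l++
l=7 r=12: 16+37=53 <66, l++
l=8 r=12: 20+37=57 <66, l++
l=9 r=12: 22+37=59 <66, l++
l=10 r=12: 26+37=63 <66, l++
l=11 r=12: 31+37=68 >66, r--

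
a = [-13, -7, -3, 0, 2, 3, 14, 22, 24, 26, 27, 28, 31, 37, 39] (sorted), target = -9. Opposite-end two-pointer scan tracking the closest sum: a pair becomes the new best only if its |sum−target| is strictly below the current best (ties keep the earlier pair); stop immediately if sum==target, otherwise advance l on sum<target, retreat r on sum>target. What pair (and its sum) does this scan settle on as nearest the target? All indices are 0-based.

l=0 r=14: -13+39=26 d=35 *, r--
l=0 r=13: -13+37=24 d=33 *, r--
l=0 r=12: -13+31=18 d=27 *, r--
l=0 r=11: -13+28=15 d=24 *, r--
l=0 r=10: -13+27=14 d=23 *, r--
l=0 r=9: -13+26=13 d=22 *, r--
l=0 r=8: -13+24=11 d=20 *, r--
l=0 r=7: -13+22=9 d=18 *, r--
l=0 r=6: -13+14=1 d=10 *, r--
l=0 r=5: -13+3=-10 d=1 *, l++
l=1 r=5: -7+3=-4 d=5, r--
l=1 r=4: -7+2=-5 d=4, r--
l=1 r=3: -7+0=-7 d=2, r--
l=1 r=2: -7+-3=-10 d=1, l++

pair (-13, 3) with sum -10 (|Δ|=1)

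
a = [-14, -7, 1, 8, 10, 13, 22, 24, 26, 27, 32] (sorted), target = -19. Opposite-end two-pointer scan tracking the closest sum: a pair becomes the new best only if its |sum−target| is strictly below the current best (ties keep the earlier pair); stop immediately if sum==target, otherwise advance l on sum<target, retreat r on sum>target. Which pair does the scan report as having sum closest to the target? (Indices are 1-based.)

l=1 r=11: -14+32=18 d=37 *, r--
l=1 r=10: -14+27=13 d=32 *, r--
l=1 r=9: -14+26=12 d=31 *, r--
l=1 r=8: -14+24=10 d=29 *, r--
l=1 r=7: -14+22=8 d=27 *, r--
l=1 r=6: -14+13=-1 d=18 *, r--
l=1 r=5: -14+10=-4 d=15 *, r--
l=1 r=4: -14+8=-6 d=13 *, r--
l=1 r=3: -14+1=-13 d=6 *, r--
l=1 r=2: -14+-7=-21 d=2 *, l++

pair (-14, -7) with sum -21 (|Δ|=2)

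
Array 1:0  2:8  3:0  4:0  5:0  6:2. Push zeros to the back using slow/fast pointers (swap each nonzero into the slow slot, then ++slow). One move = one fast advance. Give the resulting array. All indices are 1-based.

slow=1 fast=1: a[fast]=0, fast++
slow=1 fast=2: a[fast]=8≠0 swap→a[1]=8, slow++,fast++
slow=2 fast=3: a[fast]=0, fast++
slow=2 fast=4: a[fast]=0, fast++
slow=2 fast=5: a[fast]=0, fast++
slow=2 fast=6: a[fast]=2≠0 swap→a[2]=2, slow++,fast++

[8, 2, 0, 0, 0, 0]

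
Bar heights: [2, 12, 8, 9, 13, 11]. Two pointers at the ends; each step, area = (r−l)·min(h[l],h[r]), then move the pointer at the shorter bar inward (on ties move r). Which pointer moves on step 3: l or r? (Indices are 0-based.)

[0,5] min(2,11)*5=10 best=10 * → l++
[1,5] min(12,11)*4=44 best=44 * → r--
[1,4] min(12,13)*3=36 best=44 → l++

l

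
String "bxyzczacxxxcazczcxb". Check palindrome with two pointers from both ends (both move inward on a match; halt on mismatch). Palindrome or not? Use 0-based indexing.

[0,18] 'b'=='b' → l++,r--
[1,17] 'x'=='x' → l++,r--
[2,16] 'y'!='c' → stop

not a palindrome (mismatch at 2,16)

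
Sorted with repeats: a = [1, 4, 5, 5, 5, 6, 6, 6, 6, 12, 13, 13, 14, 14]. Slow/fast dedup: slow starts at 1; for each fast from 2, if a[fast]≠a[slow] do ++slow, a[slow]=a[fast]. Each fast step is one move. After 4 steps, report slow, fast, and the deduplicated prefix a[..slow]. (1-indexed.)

slow=1 fast=2: a[fast]=4≠a[slow]=1 write a[2]=4, slow++,fast++
slow=2 fast=3: a[fast]=5≠a[slow]=4 write a[3]=5, slow++,fast++
slow=3 fast=4: a[fast]=5=a[slow] dup, fast++
slow=3 fast=5: a[fast]=5=a[slow] dup, fast++

slow=3, fast=6, prefix=[1, 4, 5]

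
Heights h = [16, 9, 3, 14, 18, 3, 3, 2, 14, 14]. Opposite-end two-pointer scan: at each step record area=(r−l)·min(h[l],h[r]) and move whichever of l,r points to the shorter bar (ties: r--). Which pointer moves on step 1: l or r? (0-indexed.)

r

l=0 r=9: min(16,14)*9=126 best=126 *, r--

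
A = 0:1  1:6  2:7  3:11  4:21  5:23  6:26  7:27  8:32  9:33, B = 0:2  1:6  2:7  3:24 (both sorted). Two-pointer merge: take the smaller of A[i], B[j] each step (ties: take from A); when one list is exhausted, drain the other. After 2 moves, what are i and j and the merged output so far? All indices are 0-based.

i=0 j=0: A[i]=1<=B[j]=2 take 1, i++
i=1 j=0: A[i]=6>B[j]=2 take 2, j++

i=1, j=1, merged so far=[1, 2]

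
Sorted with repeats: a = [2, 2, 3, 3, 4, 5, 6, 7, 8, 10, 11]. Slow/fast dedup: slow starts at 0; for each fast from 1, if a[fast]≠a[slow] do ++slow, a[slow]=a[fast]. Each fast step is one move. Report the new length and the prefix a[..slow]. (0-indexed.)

length 9; prefix = [2, 3, 4, 5, 6, 7, 8, 10, 11]

(s=0,f=1) a[fast]=2=a[slow] dup → fast++
(s=0,f=2) a[fast]=3≠a[slow]=2 write a[1]=3 → slow++,fast++
(s=1,f=3) a[fast]=3=a[slow] dup → fast++
(s=1,f=4) a[fast]=4≠a[slow]=3 write a[2]=4 → slow++,fast++
(s=2,f=5) a[fast]=5≠a[slow]=4 write a[3]=5 → slow++,fast++
(s=3,f=6) a[fast]=6≠a[slow]=5 write a[4]=6 → slow++,fast++
(s=4,f=7) a[fast]=7≠a[slow]=6 write a[5]=7 → slow++,fast++
(s=5,f=8) a[fast]=8≠a[slow]=7 write a[6]=8 → slow++,fast++
(s=6,f=9) a[fast]=10≠a[slow]=8 write a[7]=10 → slow++,fast++
(s=7,f=10) a[fast]=11≠a[slow]=10 write a[8]=11 → slow++,fast++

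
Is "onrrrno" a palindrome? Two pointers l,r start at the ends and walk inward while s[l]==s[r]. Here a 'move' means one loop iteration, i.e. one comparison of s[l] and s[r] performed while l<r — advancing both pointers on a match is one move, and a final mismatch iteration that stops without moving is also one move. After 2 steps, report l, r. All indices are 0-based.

l=0 r=6: 'o'=='o', l++,r--
l=1 r=5: 'n'=='n', l++,r--

l=2, r=4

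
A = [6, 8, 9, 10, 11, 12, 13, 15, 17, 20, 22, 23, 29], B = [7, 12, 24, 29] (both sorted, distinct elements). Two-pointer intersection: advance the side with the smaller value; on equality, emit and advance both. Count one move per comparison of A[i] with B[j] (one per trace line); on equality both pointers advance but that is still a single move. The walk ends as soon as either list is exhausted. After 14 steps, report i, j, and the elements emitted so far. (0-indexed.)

i=12, j=3, emitted=[12]

[i=0,j=0] 6<7 → i++
[i=1,j=0] 8>7 → j++
[i=1,j=1] 8<12 → i++
[i=2,j=1] 9<12 → i++
[i=3,j=1] 10<12 → i++
[i=4,j=1] 11<12 → i++
[i=5,j=1] 12==12 emit → i++,j++
[i=6,j=2] 13<24 → i++
[i=7,j=2] 15<24 → i++
[i=8,j=2] 17<24 → i++
[i=9,j=2] 20<24 → i++
[i=10,j=2] 22<24 → i++
[i=11,j=2] 23<24 → i++
[i=12,j=2] 29>24 → j++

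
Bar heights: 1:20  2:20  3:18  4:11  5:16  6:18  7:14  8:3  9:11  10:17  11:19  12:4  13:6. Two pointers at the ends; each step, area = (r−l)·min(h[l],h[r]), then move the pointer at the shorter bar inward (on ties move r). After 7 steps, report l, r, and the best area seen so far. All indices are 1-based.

l=1, r=6, best area=190

[1,13] min(20,6)*12=72 best=72 * → r--
[1,12] min(20,4)*11=44 best=72 → r--
[1,11] min(20,19)*10=190 best=190 * → r--
[1,10] min(20,17)*9=153 best=190 → r--
[1,9] min(20,11)*8=88 best=190 → r--
[1,8] min(20,3)*7=21 best=190 → r--
[1,7] min(20,14)*6=84 best=190 → r--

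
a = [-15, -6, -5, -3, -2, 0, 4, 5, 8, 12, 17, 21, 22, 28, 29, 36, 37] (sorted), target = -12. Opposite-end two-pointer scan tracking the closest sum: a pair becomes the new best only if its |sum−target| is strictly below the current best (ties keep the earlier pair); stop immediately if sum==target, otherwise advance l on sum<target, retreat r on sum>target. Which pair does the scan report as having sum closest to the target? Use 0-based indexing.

[0,16] -15+37=22 d=34 * → r--
[0,15] -15+36=21 d=33 * → r--
[0,14] -15+29=14 d=26 * → r--
[0,13] -15+28=13 d=25 * → r--
[0,12] -15+22=7 d=19 * → r--
[0,11] -15+21=6 d=18 * → r--
[0,10] -15+17=2 d=14 * → r--
[0,9] -15+12=-3 d=9 * → r--
[0,8] -15+8=-7 d=5 * → r--
[0,7] -15+5=-10 d=2 * → r--
[0,6] -15+4=-11 d=1 * → r--
[0,5] -15+0=-15 d=3 → l++
[1,5] -6+0=-6 d=6 → r--
[1,4] -6+-2=-8 d=4 → r--
[1,3] -6+-3=-9 d=3 → r--
[1,2] -6+-5=-11 d=1 → r--

pair (-15, 4) with sum -11 (|Δ|=1)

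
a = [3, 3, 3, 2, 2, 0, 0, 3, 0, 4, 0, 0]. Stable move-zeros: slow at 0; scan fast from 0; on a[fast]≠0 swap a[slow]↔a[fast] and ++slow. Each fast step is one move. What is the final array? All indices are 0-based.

[3, 3, 3, 2, 2, 3, 4, 0, 0, 0, 0, 0]

slow=0 fast=0: a[fast]=3≠0 swap→a[0]=3, slow++,fast++
slow=1 fast=1: a[fast]=3≠0 swap→a[1]=3, slow++,fast++
slow=2 fast=2: a[fast]=3≠0 swap→a[2]=3, slow++,fast++
slow=3 fast=3: a[fast]=2≠0 swap→a[3]=2, slow++,fast++
slow=4 fast=4: a[fast]=2≠0 swap→a[4]=2, slow++,fast++
slow=5 fast=5: a[fast]=0, fast++
slow=5 fast=6: a[fast]=0, fast++
slow=5 fast=7: a[fast]=3≠0 swap→a[5]=3, slow++,fast++
slow=6 fast=8: a[fast]=0, fast++
slow=6 fast=9: a[fast]=4≠0 swap→a[6]=4, slow++,fast++
slow=7 fast=10: a[fast]=0, fast++
slow=7 fast=11: a[fast]=0, fast++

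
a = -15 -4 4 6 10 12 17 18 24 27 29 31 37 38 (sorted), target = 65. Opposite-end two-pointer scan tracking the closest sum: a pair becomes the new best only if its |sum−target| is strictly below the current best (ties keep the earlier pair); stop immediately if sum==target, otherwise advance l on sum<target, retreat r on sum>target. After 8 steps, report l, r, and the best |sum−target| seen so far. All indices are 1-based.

l=9, r=14, best |Δ|=9

[1,14] -15+38=23 d=42 * → l++
[2,14] -4+38=34 d=31 * → l++
[3,14] 4+38=42 d=23 * → l++
[4,14] 6+38=44 d=21 * → l++
[5,14] 10+38=48 d=17 * → l++
[6,14] 12+38=50 d=15 * → l++
[7,14] 17+38=55 d=10 * → l++
[8,14] 18+38=56 d=9 * → l++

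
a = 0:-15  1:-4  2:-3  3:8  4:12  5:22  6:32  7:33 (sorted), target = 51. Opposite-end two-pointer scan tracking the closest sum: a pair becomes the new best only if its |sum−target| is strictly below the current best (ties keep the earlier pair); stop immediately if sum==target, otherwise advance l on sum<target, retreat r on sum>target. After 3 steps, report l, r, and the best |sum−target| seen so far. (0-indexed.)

[0,7] -15+33=18 d=33 * → l++
[1,7] -4+33=29 d=22 * → l++
[2,7] -3+33=30 d=21 * → l++

l=3, r=7, best |Δ|=21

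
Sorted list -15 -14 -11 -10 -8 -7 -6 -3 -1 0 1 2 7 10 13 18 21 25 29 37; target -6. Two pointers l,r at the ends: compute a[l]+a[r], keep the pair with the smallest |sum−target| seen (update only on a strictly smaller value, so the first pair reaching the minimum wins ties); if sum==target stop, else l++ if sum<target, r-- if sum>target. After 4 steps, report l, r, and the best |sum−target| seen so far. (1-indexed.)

[1,20] -15+37=22 d=28 * → r--
[1,19] -15+29=14 d=20 * → r--
[1,18] -15+25=10 d=16 * → r--
[1,17] -15+21=6 d=12 * → r--

l=1, r=16, best |Δ|=12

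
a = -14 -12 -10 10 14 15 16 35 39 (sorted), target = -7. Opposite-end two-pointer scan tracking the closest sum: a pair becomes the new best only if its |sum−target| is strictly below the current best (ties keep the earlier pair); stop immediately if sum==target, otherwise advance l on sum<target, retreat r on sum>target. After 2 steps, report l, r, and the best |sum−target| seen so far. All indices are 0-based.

l=0, r=6, best |Δ|=28

l=0 r=8: -14+39=25 d=32 *, r--
l=0 r=7: -14+35=21 d=28 *, r--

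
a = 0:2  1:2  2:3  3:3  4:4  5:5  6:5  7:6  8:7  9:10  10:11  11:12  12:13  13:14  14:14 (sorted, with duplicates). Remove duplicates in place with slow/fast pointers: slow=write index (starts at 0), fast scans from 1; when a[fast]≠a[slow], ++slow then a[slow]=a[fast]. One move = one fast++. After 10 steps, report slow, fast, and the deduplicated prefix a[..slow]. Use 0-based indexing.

(s=0,f=1) a[fast]=2=a[slow] dup → fast++
(s=0,f=2) a[fast]=3≠a[slow]=2 write a[1]=3 → slow++,fast++
(s=1,f=3) a[fast]=3=a[slow] dup → fast++
(s=1,f=4) a[fast]=4≠a[slow]=3 write a[2]=4 → slow++,fast++
(s=2,f=5) a[fast]=5≠a[slow]=4 write a[3]=5 → slow++,fast++
(s=3,f=6) a[fast]=5=a[slow] dup → fast++
(s=3,f=7) a[fast]=6≠a[slow]=5 write a[4]=6 → slow++,fast++
(s=4,f=8) a[fast]=7≠a[slow]=6 write a[5]=7 → slow++,fast++
(s=5,f=9) a[fast]=10≠a[slow]=7 write a[6]=10 → slow++,fast++
(s=6,f=10) a[fast]=11≠a[slow]=10 write a[7]=11 → slow++,fast++

slow=7, fast=11, prefix=[2, 3, 4, 5, 6, 7, 10, 11]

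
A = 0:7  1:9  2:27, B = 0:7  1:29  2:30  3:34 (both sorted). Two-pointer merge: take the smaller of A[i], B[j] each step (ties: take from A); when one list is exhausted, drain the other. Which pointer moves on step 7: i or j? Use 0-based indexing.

j

[i=0,j=0] A[i]=7<=B[j]=7 take 7 → i++
[i=1,j=0] A[i]=9>B[j]=7 take 7 → j++
[i=1,j=1] A[i]=9<=B[j]=29 take 9 → i++
[i=2,j=1] A[i]=27<=B[j]=29 take 27 → i++
[i=3,j=1] A done, take B[j]=29 → j++
[i=3,j=2] A done, take B[j]=30 → j++
[i=3,j=3] A done, take B[j]=34 → j++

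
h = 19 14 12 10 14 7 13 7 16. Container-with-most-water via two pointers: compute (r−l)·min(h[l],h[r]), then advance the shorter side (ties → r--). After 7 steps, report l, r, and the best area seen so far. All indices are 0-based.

l=0, r=1, best area=128

l=0 r=8: min(19,16)*8=128 best=128 *, r--
l=0 r=7: min(19,7)*7=49 best=128, r--
l=0 r=6: min(19,13)*6=78 best=128, r--
l=0 r=5: min(19,7)*5=35 best=128, r--
l=0 r=4: min(19,14)*4=56 best=128, r--
l=0 r=3: min(19,10)*3=30 best=128, r--
l=0 r=2: min(19,12)*2=24 best=128, r--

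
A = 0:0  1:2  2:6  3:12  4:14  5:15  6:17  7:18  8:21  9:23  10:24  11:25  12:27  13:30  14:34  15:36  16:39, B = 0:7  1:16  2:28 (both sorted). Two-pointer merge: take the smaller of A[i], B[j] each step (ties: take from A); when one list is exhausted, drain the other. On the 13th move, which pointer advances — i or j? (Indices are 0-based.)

i

i=0 j=0: A[i]=0<=B[j]=7 take 0, i++
i=1 j=0: A[i]=2<=B[j]=7 take 2, i++
i=2 j=0: A[i]=6<=B[j]=7 take 6, i++
i=3 j=0: A[i]=12>B[j]=7 take 7, j++
i=3 j=1: A[i]=12<=B[j]=16 take 12, i++
i=4 j=1: A[i]=14<=B[j]=16 take 14, i++
i=5 j=1: A[i]=15<=B[j]=16 take 15, i++
i=6 j=1: A[i]=17>B[j]=16 take 16, j++
i=6 j=2: A[i]=17<=B[j]=28 take 17, i++
i=7 j=2: A[i]=18<=B[j]=28 take 18, i++
i=8 j=2: A[i]=21<=B[j]=28 take 21, i++
i=9 j=2: A[i]=23<=B[j]=28 take 23, i++
i=10 j=2: A[i]=24<=B[j]=28 take 24, i++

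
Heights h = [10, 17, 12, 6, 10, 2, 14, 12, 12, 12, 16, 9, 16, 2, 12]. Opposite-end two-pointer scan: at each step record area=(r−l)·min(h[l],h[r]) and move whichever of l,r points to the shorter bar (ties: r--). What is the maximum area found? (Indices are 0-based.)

max area = 176

[0,14] min(10,12)*14=140 best=140 * → l++
[1,14] min(17,12)*13=156 best=156 * → r--
[1,13] min(17,2)*12=24 best=156 → r--
[1,12] min(17,16)*11=176 best=176 * → r--
[1,11] min(17,9)*10=90 best=176 → r--
[1,10] min(17,16)*9=144 best=176 → r--
[1,9] min(17,12)*8=96 best=176 → r--
[1,8] min(17,12)*7=84 best=176 → r--
[1,7] min(17,12)*6=72 best=176 → r--
[1,6] min(17,14)*5=70 best=176 → r--
[1,5] min(17,2)*4=8 best=176 → r--
[1,4] min(17,10)*3=30 best=176 → r--
[1,3] min(17,6)*2=12 best=176 → r--
[1,2] min(17,12)*1=12 best=176 → r--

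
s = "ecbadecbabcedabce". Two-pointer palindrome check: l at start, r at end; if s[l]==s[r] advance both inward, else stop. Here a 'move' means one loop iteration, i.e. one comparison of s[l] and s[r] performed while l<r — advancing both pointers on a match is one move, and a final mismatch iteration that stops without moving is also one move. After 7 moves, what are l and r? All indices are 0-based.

l=7, r=9

[0,16] 'e'=='e' → l++,r--
[1,15] 'c'=='c' → l++,r--
[2,14] 'b'=='b' → l++,r--
[3,13] 'a'=='a' → l++,r--
[4,12] 'd'=='d' → l++,r--
[5,11] 'e'=='e' → l++,r--
[6,10] 'c'=='c' → l++,r--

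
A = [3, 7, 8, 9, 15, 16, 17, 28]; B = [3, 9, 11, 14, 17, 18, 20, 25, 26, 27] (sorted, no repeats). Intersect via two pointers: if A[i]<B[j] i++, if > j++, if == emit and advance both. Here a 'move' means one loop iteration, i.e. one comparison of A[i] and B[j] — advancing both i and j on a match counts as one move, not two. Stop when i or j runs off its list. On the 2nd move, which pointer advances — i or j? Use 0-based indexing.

i

i=0 j=0: 3==3 emit, i++,j++
i=1 j=1: 7<9, i++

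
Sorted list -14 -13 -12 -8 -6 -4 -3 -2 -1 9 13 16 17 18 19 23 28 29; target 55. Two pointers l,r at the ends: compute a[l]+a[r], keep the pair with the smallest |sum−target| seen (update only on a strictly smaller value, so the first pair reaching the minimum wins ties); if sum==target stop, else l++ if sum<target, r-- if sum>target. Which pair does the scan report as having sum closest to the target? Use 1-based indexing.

l=1 r=18: -14+29=15 d=40 *, l++
l=2 r=18: -13+29=16 d=39 *, l++
l=3 r=18: -12+29=17 d=38 *, l++
l=4 r=18: -8+29=21 d=34 *, l++
l=5 r=18: -6+29=23 d=32 *, l++
l=6 r=18: -4+29=25 d=30 *, l++
l=7 r=18: -3+29=26 d=29 *, l++
l=8 r=18: -2+29=27 d=28 *, l++
l=9 r=18: -1+29=28 d=27 *, l++
l=10 r=18: 9+29=38 d=17 *, l++
l=11 r=18: 13+29=42 d=13 *, l++
l=12 r=18: 16+29=45 d=10 *, l++
l=13 r=18: 17+29=46 d=9 *, l++
l=14 r=18: 18+29=47 d=8 *, l++
l=15 r=18: 19+29=48 d=7 *, l++
l=16 r=18: 23+29=52 d=3 *, l++
l=17 r=18: 28+29=57 d=2 *, r--

pair (28, 29) with sum 57 (|Δ|=2)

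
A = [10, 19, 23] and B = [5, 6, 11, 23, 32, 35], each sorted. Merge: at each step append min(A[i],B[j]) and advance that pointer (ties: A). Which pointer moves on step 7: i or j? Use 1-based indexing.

j

[i=1,j=1] A[i]=10>B[j]=5 take 5 → j++
[i=1,j=2] A[i]=10>B[j]=6 take 6 → j++
[i=1,j=3] A[i]=10<=B[j]=11 take 10 → i++
[i=2,j=3] A[i]=19>B[j]=11 take 11 → j++
[i=2,j=4] A[i]=19<=B[j]=23 take 19 → i++
[i=3,j=4] A[i]=23<=B[j]=23 take 23 → i++
[i=4,j=4] A done, take B[j]=23 → j++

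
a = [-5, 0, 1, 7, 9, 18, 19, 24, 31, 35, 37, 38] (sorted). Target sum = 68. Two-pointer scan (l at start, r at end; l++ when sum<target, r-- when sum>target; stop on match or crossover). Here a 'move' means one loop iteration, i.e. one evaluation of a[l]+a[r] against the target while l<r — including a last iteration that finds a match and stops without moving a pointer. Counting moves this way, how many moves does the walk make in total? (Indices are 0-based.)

10 moves

l=0 r=11: -5+38=33 <68, l++
l=1 r=11: 0+38=38 <68, l++
l=2 r=11: 1+38=39 <68, l++
l=3 r=11: 7+38=45 <68, l++
l=4 r=11: 9+38=47 <68, l++
l=5 r=11: 18+38=56 <68, l++
l=6 r=11: 19+38=57 <68, l++
l=7 r=11: 24+38=62 <68, l++
l=8 r=11: 31+38=69 >68, r--
l=8 r=10: 31+37=68, found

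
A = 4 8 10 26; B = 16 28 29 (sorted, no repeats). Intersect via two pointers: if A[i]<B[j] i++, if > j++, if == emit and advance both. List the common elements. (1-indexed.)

intersection = []

[i=1,j=1] 4<16 → i++
[i=2,j=1] 8<16 → i++
[i=3,j=1] 10<16 → i++
[i=4,j=1] 26>16 → j++
[i=4,j=2] 26<28 → i++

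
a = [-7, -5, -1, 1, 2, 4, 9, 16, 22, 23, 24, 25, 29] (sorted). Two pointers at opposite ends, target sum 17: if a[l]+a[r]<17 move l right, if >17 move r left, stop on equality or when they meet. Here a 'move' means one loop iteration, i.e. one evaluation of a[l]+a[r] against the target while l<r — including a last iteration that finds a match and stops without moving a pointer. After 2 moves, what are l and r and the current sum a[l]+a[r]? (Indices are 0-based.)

l=0, r=10, sum=17

l=0 r=12: -7+29=22 >17, r--
l=0 r=11: -7+25=18 >17, r--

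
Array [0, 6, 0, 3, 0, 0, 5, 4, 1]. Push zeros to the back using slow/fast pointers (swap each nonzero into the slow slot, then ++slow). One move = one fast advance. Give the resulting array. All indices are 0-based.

(s=0,f=0) a[fast]=0 → fast++
(s=0,f=1) a[fast]=6≠0 swap→a[0]=6 → slow++,fast++
(s=1,f=2) a[fast]=0 → fast++
(s=1,f=3) a[fast]=3≠0 swap→a[1]=3 → slow++,fast++
(s=2,f=4) a[fast]=0 → fast++
(s=2,f=5) a[fast]=0 → fast++
(s=2,f=6) a[fast]=5≠0 swap→a[2]=5 → slow++,fast++
(s=3,f=7) a[fast]=4≠0 swap→a[3]=4 → slow++,fast++
(s=4,f=8) a[fast]=1≠0 swap→a[4]=1 → slow++,fast++

[6, 3, 5, 4, 1, 0, 0, 0, 0]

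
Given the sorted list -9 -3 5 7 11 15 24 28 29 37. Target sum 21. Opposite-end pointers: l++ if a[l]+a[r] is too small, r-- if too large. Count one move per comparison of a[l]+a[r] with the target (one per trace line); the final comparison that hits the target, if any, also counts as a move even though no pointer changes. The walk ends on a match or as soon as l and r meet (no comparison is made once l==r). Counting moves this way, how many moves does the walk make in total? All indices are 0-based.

[0,9] -9+37=28 >21 → r--
[0,8] -9+29=20 <21 → l++
[1,8] -3+29=26 >21 → r--
[1,7] -3+28=25 >21 → r--
[1,6] -3+24=21 → found

5 moves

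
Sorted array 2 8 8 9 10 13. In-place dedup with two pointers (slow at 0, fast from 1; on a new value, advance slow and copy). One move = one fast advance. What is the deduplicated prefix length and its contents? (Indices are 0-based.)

length 5; prefix = [2, 8, 9, 10, 13]

slow=0 fast=1: a[fast]=8≠a[slow]=2 write a[1]=8, slow++,fast++
slow=1 fast=2: a[fast]=8=a[slow] dup, fast++
slow=1 fast=3: a[fast]=9≠a[slow]=8 write a[2]=9, slow++,fast++
slow=2 fast=4: a[fast]=10≠a[slow]=9 write a[3]=10, slow++,fast++
slow=3 fast=5: a[fast]=13≠a[slow]=10 write a[4]=13, slow++,fast++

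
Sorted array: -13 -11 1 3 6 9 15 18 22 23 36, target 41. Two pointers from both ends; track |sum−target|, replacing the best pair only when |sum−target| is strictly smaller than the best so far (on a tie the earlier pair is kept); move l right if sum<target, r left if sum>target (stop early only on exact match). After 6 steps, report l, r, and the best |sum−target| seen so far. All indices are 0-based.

l=0 r=10: -13+36=23 d=18 *, l++
l=1 r=10: -11+36=25 d=16 *, l++
l=2 r=10: 1+36=37 d=4 *, l++
l=3 r=10: 3+36=39 d=2 *, l++
l=4 r=10: 6+36=42 d=1 *, r--
l=4 r=9: 6+23=29 d=12, l++

l=5, r=9, best |Δ|=1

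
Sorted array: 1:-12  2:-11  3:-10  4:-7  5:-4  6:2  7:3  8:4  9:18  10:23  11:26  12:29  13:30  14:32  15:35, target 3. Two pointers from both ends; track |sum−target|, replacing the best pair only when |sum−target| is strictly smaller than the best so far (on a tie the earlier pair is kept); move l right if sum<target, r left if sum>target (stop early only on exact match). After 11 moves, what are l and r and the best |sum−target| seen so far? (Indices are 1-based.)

l=5, r=8, best |Δ|=3

l=1 r=15: -12+35=23 d=20 *, r--
l=1 r=14: -12+32=20 d=17 *, r--
l=1 r=13: -12+30=18 d=15 *, r--
l=1 r=12: -12+29=17 d=14 *, r--
l=1 r=11: -12+26=14 d=11 *, r--
l=1 r=10: -12+23=11 d=8 *, r--
l=1 r=9: -12+18=6 d=3 *, r--
l=1 r=8: -12+4=-8 d=11, l++
l=2 r=8: -11+4=-7 d=10, l++
l=3 r=8: -10+4=-6 d=9, l++
l=4 r=8: -7+4=-3 d=6, l++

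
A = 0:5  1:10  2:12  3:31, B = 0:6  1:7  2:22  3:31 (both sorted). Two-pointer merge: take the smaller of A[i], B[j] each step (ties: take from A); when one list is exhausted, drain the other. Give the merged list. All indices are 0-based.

[i=0,j=0] A[i]=5<=B[j]=6 take 5 → i++
[i=1,j=0] A[i]=10>B[j]=6 take 6 → j++
[i=1,j=1] A[i]=10>B[j]=7 take 7 → j++
[i=1,j=2] A[i]=10<=B[j]=22 take 10 → i++
[i=2,j=2] A[i]=12<=B[j]=22 take 12 → i++
[i=3,j=2] A[i]=31>B[j]=22 take 22 → j++
[i=3,j=3] A[i]=31<=B[j]=31 take 31 → i++
[i=4,j=3] A done, take B[j]=31 → j++

[5, 6, 7, 10, 12, 22, 31, 31]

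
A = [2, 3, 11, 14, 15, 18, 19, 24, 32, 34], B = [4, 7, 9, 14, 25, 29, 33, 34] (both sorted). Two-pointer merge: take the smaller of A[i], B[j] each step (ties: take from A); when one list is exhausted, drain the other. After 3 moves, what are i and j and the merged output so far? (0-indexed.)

i=0 j=0: A[i]=2<=B[j]=4 take 2, i++
i=1 j=0: A[i]=3<=B[j]=4 take 3, i++
i=2 j=0: A[i]=11>B[j]=4 take 4, j++

i=2, j=1, merged so far=[2, 3, 4]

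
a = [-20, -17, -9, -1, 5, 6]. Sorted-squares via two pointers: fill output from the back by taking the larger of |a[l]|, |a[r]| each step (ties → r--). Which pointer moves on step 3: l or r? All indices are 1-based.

l=1 r=6: |-20|>|6| out[6]=400, l++
l=2 r=6: |-17|>|6| out[5]=289, l++
l=3 r=6: |-9|>|6| out[4]=81, l++

l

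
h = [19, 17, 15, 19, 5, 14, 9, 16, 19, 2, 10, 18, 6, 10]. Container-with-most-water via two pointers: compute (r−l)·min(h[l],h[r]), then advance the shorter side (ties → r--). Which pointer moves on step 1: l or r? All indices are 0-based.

r

[0,13] min(19,10)*13=130 best=130 * → r--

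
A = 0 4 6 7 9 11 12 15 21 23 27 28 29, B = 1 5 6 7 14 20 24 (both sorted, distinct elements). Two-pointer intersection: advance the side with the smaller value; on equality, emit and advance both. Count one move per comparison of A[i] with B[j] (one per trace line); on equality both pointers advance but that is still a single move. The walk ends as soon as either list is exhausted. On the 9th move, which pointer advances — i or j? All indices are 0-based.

i

[i=0,j=0] 0<1 → i++
[i=1,j=0] 4>1 → j++
[i=1,j=1] 4<5 → i++
[i=2,j=1] 6>5 → j++
[i=2,j=2] 6==6 emit → i++,j++
[i=3,j=3] 7==7 emit → i++,j++
[i=4,j=4] 9<14 → i++
[i=5,j=4] 11<14 → i++
[i=6,j=4] 12<14 → i++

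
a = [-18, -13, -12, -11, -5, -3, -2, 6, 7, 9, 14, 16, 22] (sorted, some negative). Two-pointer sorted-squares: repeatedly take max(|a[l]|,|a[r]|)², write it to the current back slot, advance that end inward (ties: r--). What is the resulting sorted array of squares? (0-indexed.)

[0,12] |-18|<=|22| out[12]=484 → r--
[0,11] |-18|>|16| out[11]=324 → l++
[1,11] |-13|<=|16| out[10]=256 → r--
[1,10] |-13|<=|14| out[9]=196 → r--
[1,9] |-13|>|9| out[8]=169 → l++
[2,9] |-12|>|9| out[7]=144 → l++
[3,9] |-11|>|9| out[6]=121 → l++
[4,9] |-5|<=|9| out[5]=81 → r--
[4,8] |-5|<=|7| out[4]=49 → r--
[4,7] |-5|<=|6| out[3]=36 → r--
[4,6] |-5|>|-2| out[2]=25 → l++
[5,6] |-3|>|-2| out[1]=9 → l++
[6,6] |-2|<=|-2| out[0]=4 → r--

[4, 9, 25, 36, 49, 81, 121, 144, 169, 196, 256, 324, 484]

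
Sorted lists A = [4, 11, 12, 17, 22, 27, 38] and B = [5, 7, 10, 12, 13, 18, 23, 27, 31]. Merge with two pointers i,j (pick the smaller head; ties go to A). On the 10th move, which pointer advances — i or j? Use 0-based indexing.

j

[i=0,j=0] A[i]=4<=B[j]=5 take 4 → i++
[i=1,j=0] A[i]=11>B[j]=5 take 5 → j++
[i=1,j=1] A[i]=11>B[j]=7 take 7 → j++
[i=1,j=2] A[i]=11>B[j]=10 take 10 → j++
[i=1,j=3] A[i]=11<=B[j]=12 take 11 → i++
[i=2,j=3] A[i]=12<=B[j]=12 take 12 → i++
[i=3,j=3] A[i]=17>B[j]=12 take 12 → j++
[i=3,j=4] A[i]=17>B[j]=13 take 13 → j++
[i=3,j=5] A[i]=17<=B[j]=18 take 17 → i++
[i=4,j=5] A[i]=22>B[j]=18 take 18 → j++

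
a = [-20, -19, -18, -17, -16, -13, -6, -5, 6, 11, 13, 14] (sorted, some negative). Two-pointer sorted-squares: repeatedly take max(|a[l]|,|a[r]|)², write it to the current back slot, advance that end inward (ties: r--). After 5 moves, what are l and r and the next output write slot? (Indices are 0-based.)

l=5, r=11, next write slot=6

l=0 r=11: |-20|>|14| out[11]=400, l++
l=1 r=11: |-19|>|14| out[10]=361, l++
l=2 r=11: |-18|>|14| out[9]=324, l++
l=3 r=11: |-17|>|14| out[8]=289, l++
l=4 r=11: |-16|>|14| out[7]=256, l++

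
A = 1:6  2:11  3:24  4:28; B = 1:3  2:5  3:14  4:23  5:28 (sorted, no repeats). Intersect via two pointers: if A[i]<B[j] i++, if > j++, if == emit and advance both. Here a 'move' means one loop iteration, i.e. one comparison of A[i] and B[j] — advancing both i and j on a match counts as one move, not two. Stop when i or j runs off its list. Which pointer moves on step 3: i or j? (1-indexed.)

i

i=1 j=1: 6>3, j++
i=1 j=2: 6>5, j++
i=1 j=3: 6<14, i++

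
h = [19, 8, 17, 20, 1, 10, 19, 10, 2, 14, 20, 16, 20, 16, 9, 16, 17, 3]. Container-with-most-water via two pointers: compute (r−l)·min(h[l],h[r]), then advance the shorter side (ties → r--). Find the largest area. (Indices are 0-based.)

max area = 272

[0,17] min(19,3)*17=51 best=51 * → r--
[0,16] min(19,17)*16=272 best=272 * → r--
[0,15] min(19,16)*15=240 best=272 → r--
[0,14] min(19,9)*14=126 best=272 → r--
[0,13] min(19,16)*13=208 best=272 → r--
[0,12] min(19,20)*12=228 best=272 → l++
[1,12] min(8,20)*11=88 best=272 → l++
[2,12] min(17,20)*10=170 best=272 → l++
[3,12] min(20,20)*9=180 best=272 → r--
[3,11] min(20,16)*8=128 best=272 → r--
[3,10] min(20,20)*7=140 best=272 → r--
[3,9] min(20,14)*6=84 best=272 → r--
[3,8] min(20,2)*5=10 best=272 → r--
[3,7] min(20,10)*4=40 best=272 → r--
[3,6] min(20,19)*3=57 best=272 → r--
[3,5] min(20,10)*2=20 best=272 → r--
[3,4] min(20,1)*1=1 best=272 → r--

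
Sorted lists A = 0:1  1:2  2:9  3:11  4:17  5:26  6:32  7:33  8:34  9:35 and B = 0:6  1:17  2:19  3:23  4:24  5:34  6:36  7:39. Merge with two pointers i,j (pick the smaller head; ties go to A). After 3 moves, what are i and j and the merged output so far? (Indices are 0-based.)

i=0 j=0: A[i]=1<=B[j]=6 take 1, i++
i=1 j=0: A[i]=2<=B[j]=6 take 2, i++
i=2 j=0: A[i]=9>B[j]=6 take 6, j++

i=2, j=1, merged so far=[1, 2, 6]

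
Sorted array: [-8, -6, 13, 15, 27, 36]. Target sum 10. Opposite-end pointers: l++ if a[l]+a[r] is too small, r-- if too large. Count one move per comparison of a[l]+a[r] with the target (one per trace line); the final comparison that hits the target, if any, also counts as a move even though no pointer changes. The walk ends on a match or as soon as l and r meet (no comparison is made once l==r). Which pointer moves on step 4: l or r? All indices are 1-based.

[1,6] -8+36=28 >10 → r--
[1,5] -8+27=19 >10 → r--
[1,4] -8+15=7 <10 → l++
[2,4] -6+15=9 <10 → l++

l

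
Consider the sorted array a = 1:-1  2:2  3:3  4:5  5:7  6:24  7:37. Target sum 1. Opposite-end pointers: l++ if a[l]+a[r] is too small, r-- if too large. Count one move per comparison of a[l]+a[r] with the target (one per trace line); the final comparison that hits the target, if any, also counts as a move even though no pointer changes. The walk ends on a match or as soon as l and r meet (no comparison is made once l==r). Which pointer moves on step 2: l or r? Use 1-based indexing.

r

[1,7] -1+37=36 >1 → r--
[1,6] -1+24=23 >1 → r--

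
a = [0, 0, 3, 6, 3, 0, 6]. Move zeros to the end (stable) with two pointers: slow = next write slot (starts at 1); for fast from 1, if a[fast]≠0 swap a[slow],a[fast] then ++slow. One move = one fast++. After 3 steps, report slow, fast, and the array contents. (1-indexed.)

(s=1,f=1) a[fast]=0 → fast++
(s=1,f=2) a[fast]=0 → fast++
(s=1,f=3) a[fast]=3≠0 swap→a[1]=3 → slow++,fast++

slow=2, fast=4, a=[3, 0, 0, 6, 3, 0, 6]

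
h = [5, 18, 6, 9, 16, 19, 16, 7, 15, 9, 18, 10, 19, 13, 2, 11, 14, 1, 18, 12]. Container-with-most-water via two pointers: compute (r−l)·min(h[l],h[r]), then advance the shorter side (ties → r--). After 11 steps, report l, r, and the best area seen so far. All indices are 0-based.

l=4, r=12, best area=306

l=0 r=19: min(5,12)*19=95 best=95 *, l++
l=1 r=19: min(18,12)*18=216 best=216 *, r--
l=1 r=18: min(18,18)*17=306 best=306 *, r--
l=1 r=17: min(18,1)*16=16 best=306, r--
l=1 r=16: min(18,14)*15=210 best=306, r--
l=1 r=15: min(18,11)*14=154 best=306, r--
l=1 r=14: min(18,2)*13=26 best=306, r--
l=1 r=13: min(18,13)*12=156 best=306, r--
l=1 r=12: min(18,19)*11=198 best=306, l++
l=2 r=12: min(6,19)*10=60 best=306, l++
l=3 r=12: min(9,19)*9=81 best=306, l++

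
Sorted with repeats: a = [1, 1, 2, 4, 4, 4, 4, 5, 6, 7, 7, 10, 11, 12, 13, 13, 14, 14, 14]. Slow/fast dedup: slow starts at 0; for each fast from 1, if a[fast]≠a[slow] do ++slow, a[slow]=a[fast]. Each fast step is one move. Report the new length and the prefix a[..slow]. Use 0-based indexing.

slow=0 fast=1: a[fast]=1=a[slow] dup, fast++
slow=0 fast=2: a[fast]=2≠a[slow]=1 write a[1]=2, slow++,fast++
slow=1 fast=3: a[fast]=4≠a[slow]=2 write a[2]=4, slow++,fast++
slow=2 fast=4: a[fast]=4=a[slow] dup, fast++
slow=2 fast=5: a[fast]=4=a[slow] dup, fast++
slow=2 fast=6: a[fast]=4=a[slow] dup, fast++
slow=2 fast=7: a[fast]=5≠a[slow]=4 write a[3]=5, slow++,fast++
slow=3 fast=8: a[fast]=6≠a[slow]=5 write a[4]=6, slow++,fast++
slow=4 fast=9: a[fast]=7≠a[slow]=6 write a[5]=7, slow++,fast++
slow=5 fast=10: a[fast]=7=a[slow] dup, fast++
slow=5 fast=11: a[fast]=10≠a[slow]=7 write a[6]=10, slow++,fast++
slow=6 fast=12: a[fast]=11≠a[slow]=10 write a[7]=11, slow++,fast++
slow=7 fast=13: a[fast]=12≠a[slow]=11 write a[8]=12, slow++,fast++
slow=8 fast=14: a[fast]=13≠a[slow]=12 write a[9]=13, slow++,fast++
slow=9 fast=15: a[fast]=13=a[slow] dup, fast++
slow=9 fast=16: a[fast]=14≠a[slow]=13 write a[10]=14, slow++,fast++
slow=10 fast=17: a[fast]=14=a[slow] dup, fast++
slow=10 fast=18: a[fast]=14=a[slow] dup, fast++

length 11; prefix = [1, 2, 4, 5, 6, 7, 10, 11, 12, 13, 14]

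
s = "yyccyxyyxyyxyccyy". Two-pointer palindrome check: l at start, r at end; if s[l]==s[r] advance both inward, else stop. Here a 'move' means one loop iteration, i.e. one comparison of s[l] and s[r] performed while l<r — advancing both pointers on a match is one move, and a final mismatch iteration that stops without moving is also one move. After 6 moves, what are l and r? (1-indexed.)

l=7, r=11

[1,17] 'y'=='y' → l++,r--
[2,16] 'y'=='y' → l++,r--
[3,15] 'c'=='c' → l++,r--
[4,14] 'c'=='c' → l++,r--
[5,13] 'y'=='y' → l++,r--
[6,12] 'x'=='x' → l++,r--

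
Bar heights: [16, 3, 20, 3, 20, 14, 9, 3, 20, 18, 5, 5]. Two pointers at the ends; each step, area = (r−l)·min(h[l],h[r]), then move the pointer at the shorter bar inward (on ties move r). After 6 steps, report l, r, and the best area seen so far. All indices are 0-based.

l=0 r=11: min(16,5)*11=55 best=55 *, r--
l=0 r=10: min(16,5)*10=50 best=55, r--
l=0 r=9: min(16,18)*9=144 best=144 *, l++
l=1 r=9: min(3,18)*8=24 best=144, l++
l=2 r=9: min(20,18)*7=126 best=144, r--
l=2 r=8: min(20,20)*6=120 best=144, r--

l=2, r=7, best area=144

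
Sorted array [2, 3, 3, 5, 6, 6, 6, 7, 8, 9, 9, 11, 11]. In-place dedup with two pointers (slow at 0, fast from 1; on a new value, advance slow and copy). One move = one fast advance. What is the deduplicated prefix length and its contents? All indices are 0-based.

slow=0 fast=1: a[fast]=3≠a[slow]=2 write a[1]=3, slow++,fast++
slow=1 fast=2: a[fast]=3=a[slow] dup, fast++
slow=1 fast=3: a[fast]=5≠a[slow]=3 write a[2]=5, slow++,fast++
slow=2 fast=4: a[fast]=6≠a[slow]=5 write a[3]=6, slow++,fast++
slow=3 fast=5: a[fast]=6=a[slow] dup, fast++
slow=3 fast=6: a[fast]=6=a[slow] dup, fast++
slow=3 fast=7: a[fast]=7≠a[slow]=6 write a[4]=7, slow++,fast++
slow=4 fast=8: a[fast]=8≠a[slow]=7 write a[5]=8, slow++,fast++
slow=5 fast=9: a[fast]=9≠a[slow]=8 write a[6]=9, slow++,fast++
slow=6 fast=10: a[fast]=9=a[slow] dup, fast++
slow=6 fast=11: a[fast]=11≠a[slow]=9 write a[7]=11, slow++,fast++
slow=7 fast=12: a[fast]=11=a[slow] dup, fast++

length 8; prefix = [2, 3, 5, 6, 7, 8, 9, 11]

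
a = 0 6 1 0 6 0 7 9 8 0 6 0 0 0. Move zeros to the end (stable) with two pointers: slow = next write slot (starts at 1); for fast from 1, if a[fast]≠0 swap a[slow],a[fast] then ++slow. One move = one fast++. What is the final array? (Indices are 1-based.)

(s=1,f=1) a[fast]=0 → fast++
(s=1,f=2) a[fast]=6≠0 swap→a[1]=6 → slow++,fast++
(s=2,f=3) a[fast]=1≠0 swap→a[2]=1 → slow++,fast++
(s=3,f=4) a[fast]=0 → fast++
(s=3,f=5) a[fast]=6≠0 swap→a[3]=6 → slow++,fast++
(s=4,f=6) a[fast]=0 → fast++
(s=4,f=7) a[fast]=7≠0 swap→a[4]=7 → slow++,fast++
(s=5,f=8) a[fast]=9≠0 swap→a[5]=9 → slow++,fast++
(s=6,f=9) a[fast]=8≠0 swap→a[6]=8 → slow++,fast++
(s=7,f=10) a[fast]=0 → fast++
(s=7,f=11) a[fast]=6≠0 swap→a[7]=6 → slow++,fast++
(s=8,f=12) a[fast]=0 → fast++
(s=8,f=13) a[fast]=0 → fast++
(s=8,f=14) a[fast]=0 → fast++

[6, 1, 6, 7, 9, 8, 6, 0, 0, 0, 0, 0, 0, 0]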